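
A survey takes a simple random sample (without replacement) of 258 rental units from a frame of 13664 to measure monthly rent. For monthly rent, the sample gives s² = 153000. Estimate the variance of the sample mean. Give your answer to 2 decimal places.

581.83

Under SRS without replacement, Var(ȳ) = (1 − f)·s²/n with f = n/N = 258/13664 = 0.01888173.
Var(ȳ) = (1 − 0.01888173)·153000/258 = 0.98111827·593.02326 = 581.82595.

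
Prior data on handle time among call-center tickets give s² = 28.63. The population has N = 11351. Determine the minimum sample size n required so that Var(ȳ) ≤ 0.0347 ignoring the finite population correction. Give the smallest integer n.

826

Without fpc, n₀ = s²/D = 28.63/0.0347 = 825.0720.
Rounding up, n = 826.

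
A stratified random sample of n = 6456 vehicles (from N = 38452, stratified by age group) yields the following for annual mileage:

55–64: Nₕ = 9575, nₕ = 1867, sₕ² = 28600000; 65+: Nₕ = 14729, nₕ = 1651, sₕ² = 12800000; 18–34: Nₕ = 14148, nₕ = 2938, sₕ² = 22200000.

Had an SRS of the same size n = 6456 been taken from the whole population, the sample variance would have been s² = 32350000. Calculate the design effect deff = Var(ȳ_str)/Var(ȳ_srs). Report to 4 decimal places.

0.6200

Var(ȳ_str) = Σ Wₕ²(1−fₕ)sₕ²/nₕ with Wₕ = Nₕ/38452:
  55–64: (9575/38452)²·(1−1867/9575)·28600000/1867 = 764.65289
  65+: (14729/38452)²·(1−1651/14729)·12800000/1651 = 1010.0424
  18–34: (14148/38452)²·(1−2938/14148)·22200000/2938 = 810.52045
  → Var(ȳ_str) = 2585.2157.
Var(ȳ_srs) = (1 − 6456/38452)·32350000/6456 = 4169.534.
deff = 2585.2157 / 4169.534 = 0.6200.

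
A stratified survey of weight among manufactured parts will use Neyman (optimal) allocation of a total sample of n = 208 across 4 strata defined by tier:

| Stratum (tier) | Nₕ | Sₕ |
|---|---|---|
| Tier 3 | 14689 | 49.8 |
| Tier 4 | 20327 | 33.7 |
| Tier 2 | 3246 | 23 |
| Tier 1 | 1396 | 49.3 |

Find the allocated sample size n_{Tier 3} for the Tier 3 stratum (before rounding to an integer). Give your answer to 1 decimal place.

Neyman allocation: nₕ = n·NₕSₕ / Σⱼ NⱼSⱼ.
Σ NⱼSⱼ = 14689·49.8 + 20327·33.7 + 3246·23 + 1396·49.3 = 1.5600129 × 10^6.
n_{Tier 3} = 208·14689·49.8 / (1.5600129 × 10^6) = 97.5.

97.5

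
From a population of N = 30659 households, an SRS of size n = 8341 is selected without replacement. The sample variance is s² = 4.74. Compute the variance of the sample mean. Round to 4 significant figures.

Under SRS without replacement, Var(ȳ) = (1 − f)·s²/n with f = n/N = 8341/30659 = 0.27205714.
Var(ȳ) = (1 − 0.27205714)·4.74/8341 = 0.72794286·5.6827718 × 10^-4 = 4.1367332 × 10^-4.

4.137 × 10^-4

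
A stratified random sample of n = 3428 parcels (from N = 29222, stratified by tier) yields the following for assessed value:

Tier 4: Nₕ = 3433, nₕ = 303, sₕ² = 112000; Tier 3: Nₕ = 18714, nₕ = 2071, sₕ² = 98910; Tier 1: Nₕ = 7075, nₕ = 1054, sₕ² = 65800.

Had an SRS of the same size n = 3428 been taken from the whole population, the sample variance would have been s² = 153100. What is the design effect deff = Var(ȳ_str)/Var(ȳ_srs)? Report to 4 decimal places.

0.6389

Var(ȳ_str) = Σ Wₕ²(1−fₕ)sₕ²/nₕ with Wₕ = Nₕ/29222:
  Tier 4: (3433/29222)²·(1−303/3433)·112000/303 = 4.6512926
  Tier 3: (18714/29222)²·(1−2071/18714)·98910/2071 = 17.419612
  Tier 1: (7075/29222)²·(1−1054/7075)·65800/1054 = 3.1143003
  → Var(ȳ_str) = 25.185205.
Var(ȳ_srs) = (1 − 3428/29222)·153100/3428 = 39.422407.
deff = 25.185205 / 39.422407 = 0.6389.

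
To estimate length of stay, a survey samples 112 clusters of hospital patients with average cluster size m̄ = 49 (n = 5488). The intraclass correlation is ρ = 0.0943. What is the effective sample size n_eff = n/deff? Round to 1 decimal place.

deff = 1 + (49 − 1)·0.0943 = 1 + 4.5264 = 5.5264.
n_eff = 5488 / 5.5264 = 993.1.

993.1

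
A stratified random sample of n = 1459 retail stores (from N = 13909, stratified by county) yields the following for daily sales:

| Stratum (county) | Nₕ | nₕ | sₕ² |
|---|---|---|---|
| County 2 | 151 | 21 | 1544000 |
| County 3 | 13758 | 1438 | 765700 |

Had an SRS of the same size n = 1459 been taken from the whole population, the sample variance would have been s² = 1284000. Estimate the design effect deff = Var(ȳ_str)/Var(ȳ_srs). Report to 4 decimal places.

0.6017

Var(ȳ_str) = Σ Wₕ²(1−fₕ)sₕ²/nₕ with Wₕ = Nₕ/13909:
  County 2: (151/13909)²·(1−21/151)·1544000/21 = 7.4603033
  County 3: (13758/13909)²·(1−1438/13758)·765700/1438 = 466.52397
  → Var(ȳ_str) = 473.98427.
Var(ȳ_srs) = (1 − 1459/13909)·1284000/1459 = 787.7405.
deff = 473.98427 / 787.7405 = 0.6017.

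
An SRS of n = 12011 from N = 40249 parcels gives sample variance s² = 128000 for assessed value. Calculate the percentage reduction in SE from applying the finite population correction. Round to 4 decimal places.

f = n/N = 12011/40249 = 0.29841735.
SE_no-fpc = √(s²/n) = 3.2644904; SE_fpc = √((1−f)s²/n) = 2.7343545.
Ratio = √(1−f) = 0.83760531. Reduction = 100·(1 − 0.83760531) = 16.2395%.

16.2395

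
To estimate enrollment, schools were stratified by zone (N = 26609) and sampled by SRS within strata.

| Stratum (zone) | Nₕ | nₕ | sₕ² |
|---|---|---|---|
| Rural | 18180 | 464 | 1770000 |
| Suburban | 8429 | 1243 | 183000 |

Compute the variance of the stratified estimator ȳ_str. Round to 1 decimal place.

1747.8

Var(ȳ_str) = Σₕ Wₕ²(1 − fₕ)sₕ²/nₕ with Wₕ = Nₕ/N, N = 26609.
Rural: Wₕ = 0.68322748; term = 0.68322748²·(1 − 0.02552255)·1770000/464 = 1735.2327.
Suburban: Wₕ = 0.31677252; term = 0.31677252²·(1 − 0.14746708)·183000/1243 = 12.594651.
Sum = 1747.8274.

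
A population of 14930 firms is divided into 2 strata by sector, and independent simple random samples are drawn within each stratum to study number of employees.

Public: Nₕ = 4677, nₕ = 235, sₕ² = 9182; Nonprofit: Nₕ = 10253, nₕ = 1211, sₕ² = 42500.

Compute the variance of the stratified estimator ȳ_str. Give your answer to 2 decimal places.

18.24

Var(ȳ_str) = Σₕ Wₕ²(1 − fₕ)sₕ²/nₕ with Wₕ = Nₕ/N, N = 14930.
Public: Wₕ = 0.31326189; term = 0.31326189²·(1 − 0.05024588)·9182/235 = 3.6416293.
Nonprofit: Wₕ = 0.68673811; term = 0.68673811²·(1 − 0.11811177)·42500/1211 = 14.596228.
Sum = 18.237857.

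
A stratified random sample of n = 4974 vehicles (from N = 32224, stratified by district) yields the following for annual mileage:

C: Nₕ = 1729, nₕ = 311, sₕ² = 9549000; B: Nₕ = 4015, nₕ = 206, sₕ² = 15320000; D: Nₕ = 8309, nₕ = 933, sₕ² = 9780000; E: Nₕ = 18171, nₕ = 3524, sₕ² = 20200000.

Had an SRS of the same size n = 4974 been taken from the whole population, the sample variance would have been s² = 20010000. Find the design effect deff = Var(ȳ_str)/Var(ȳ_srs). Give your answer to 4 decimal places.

Var(ȳ_str) = Σ Wₕ²(1−fₕ)sₕ²/nₕ with Wₕ = Nₕ/32224:
  C: (1729/32224)²·(1−311/1729)·9549000/311 = 72.495297
  B: (4015/32224)²·(1−206/4015)·15320000/206 = 1095.2901
  D: (8309/32224)²·(1−933/8309)·9780000/933 = 618.68271
  E: (18171/32224)²·(1−3524/18171)·20200000/3524 = 1469.2107
  → Var(ȳ_str) = 3255.6788.
Var(ȳ_srs) = (1 − 4974/32224)·20010000/4974 = 3401.9534.
deff = 3255.6788 / 3401.9534 = 0.9570.

0.9570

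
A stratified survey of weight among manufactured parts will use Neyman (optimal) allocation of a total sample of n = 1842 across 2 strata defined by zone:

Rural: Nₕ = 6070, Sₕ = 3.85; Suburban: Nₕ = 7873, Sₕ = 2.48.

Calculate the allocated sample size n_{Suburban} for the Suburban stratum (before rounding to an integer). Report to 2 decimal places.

Neyman allocation: nₕ = n·NₕSₕ / Σⱼ NⱼSⱼ.
Σ NⱼSⱼ = 6070·3.85 + 7873·2.48 = 42894.54.
n_{Suburban} = 1842·7873·2.48 / 42894.54 = 838.45.

838.45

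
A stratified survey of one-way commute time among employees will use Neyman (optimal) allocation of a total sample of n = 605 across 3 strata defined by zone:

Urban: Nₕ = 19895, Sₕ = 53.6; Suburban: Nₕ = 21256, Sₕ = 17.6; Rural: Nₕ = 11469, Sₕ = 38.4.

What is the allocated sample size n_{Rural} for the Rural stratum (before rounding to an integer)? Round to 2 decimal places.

141.66

Neyman allocation: nₕ = n·NₕSₕ / Σⱼ NⱼSⱼ.
Σ NⱼSⱼ = 19895·53.6 + 21256·17.6 + 11469·38.4 = 1.8808872 × 10^6.
n_{Rural} = 605·11469·38.4 / (1.8808872 × 10^6) = 141.66.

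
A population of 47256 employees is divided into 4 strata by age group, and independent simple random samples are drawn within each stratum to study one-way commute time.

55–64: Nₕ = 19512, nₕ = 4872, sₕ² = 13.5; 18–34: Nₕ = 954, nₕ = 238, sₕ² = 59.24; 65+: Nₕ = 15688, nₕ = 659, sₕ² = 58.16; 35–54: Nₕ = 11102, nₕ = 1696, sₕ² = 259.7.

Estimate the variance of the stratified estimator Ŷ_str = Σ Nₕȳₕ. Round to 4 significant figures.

Var(Ŷ_str) = Σₕ Nₕ²(1 − fₕ)sₕ²/nₕ.
55–64: 19512²·(1 − 4872/19512)·13.5/4872 = 791533.6.
18–34: 954²·(1 − 238/954)·59.24/238 = 170019.8.
65+: 15688²·(1 − 659/15688)·58.16/659 = 2.0808302 × 10^7.
35–54: 11102²·(1 − 1696/11102)·259.7/1696 = 1.5990141 × 10^7.
Sum = 3.7759996 × 10^7.

3.776 × 10^7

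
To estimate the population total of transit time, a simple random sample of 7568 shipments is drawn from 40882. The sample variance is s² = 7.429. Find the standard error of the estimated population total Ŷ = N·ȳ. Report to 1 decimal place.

1156.3

Var(Ŷ) = N²·Var(ȳ) = N²·(1 − n/N)·s²/n.
f = 7568/40882 = 0.18511814; Var(ȳ) = 0.81488186·7.429/7568 = 7.9991508 × 10^-4.
Var(Ŷ) = 40882² · (7.9991508 × 10^-4) = 1.3369284 × 10^6.
SE(Ŷ) = √(1.3369284 × 10^6) = 1156.3.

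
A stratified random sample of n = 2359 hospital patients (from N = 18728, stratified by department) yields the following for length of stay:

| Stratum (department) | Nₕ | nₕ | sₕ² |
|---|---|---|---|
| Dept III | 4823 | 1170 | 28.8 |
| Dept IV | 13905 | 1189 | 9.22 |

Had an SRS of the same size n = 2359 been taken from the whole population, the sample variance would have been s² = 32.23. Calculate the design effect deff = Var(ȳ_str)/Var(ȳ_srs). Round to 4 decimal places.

0.4309

Var(ȳ_str) = Σ Wₕ²(1−fₕ)sₕ²/nₕ with Wₕ = Nₕ/18728:
  Dept III: (4823/18728)²·(1−1170/4823)·28.8/1170 = 0.0012364904
  Dept IV: (13905/18728)²·(1−1189/13905)·9.22/1189 = 0.003909199
  → Var(ȳ_str) = 0.0051456894.
Var(ȳ_srs) = (1 − 2359/18728)·32.23/2359 = 0.011941616.
deff = 0.0051456894 / 0.011941616 = 0.4309.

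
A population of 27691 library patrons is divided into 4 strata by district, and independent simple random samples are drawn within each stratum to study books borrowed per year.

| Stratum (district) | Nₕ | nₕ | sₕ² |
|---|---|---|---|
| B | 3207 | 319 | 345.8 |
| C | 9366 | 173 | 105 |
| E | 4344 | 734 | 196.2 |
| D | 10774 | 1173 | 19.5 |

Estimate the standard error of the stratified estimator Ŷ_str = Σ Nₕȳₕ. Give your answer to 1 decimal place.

Var(Ŷ_str) = Σₕ Nₕ²(1 − fₕ)sₕ²/nₕ.
B: 3207²·(1 − 319/3207)·345.8/319 = 1.0039925 × 10^7.
C: 9366²·(1 − 173/9366)·105/173 = 5.225822 × 10^7.
E: 4344²·(1 − 734/4344)·196.2/734 = 4.1917943 × 10^6.
D: 10774²·(1 − 1173/10774)·19.5/1173 = 1.7196103 × 10^6.
Sum = 6.820955 × 10^7.
SE = √(6.820955 × 10^7) = 8258.9.

8258.9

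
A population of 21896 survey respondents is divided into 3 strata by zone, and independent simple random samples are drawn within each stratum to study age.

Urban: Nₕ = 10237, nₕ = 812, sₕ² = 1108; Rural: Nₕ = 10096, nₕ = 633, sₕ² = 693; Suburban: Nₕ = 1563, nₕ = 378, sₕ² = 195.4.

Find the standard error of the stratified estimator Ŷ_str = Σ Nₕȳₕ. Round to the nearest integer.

15402

Var(Ŷ_str) = Σₕ Nₕ²(1 − fₕ)sₕ²/nₕ.
Urban: 10237²·(1 − 812/10237)·1108/812 = 1.3165513 × 10^8.
Rural: 10096²·(1 − 633/10096)·693/633 = 1.0459423 × 10^8.
Suburban: 1563²·(1 − 378/1563)·195.4/378 = 957436.74.
Sum = 2.372068 × 10^8.
SE = √(2.372068 × 10^8) = 15402.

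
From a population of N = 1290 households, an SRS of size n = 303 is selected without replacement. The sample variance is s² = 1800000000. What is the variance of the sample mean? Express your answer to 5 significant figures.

Under SRS without replacement, Var(ȳ) = (1 − f)·s²/n with f = n/N = 303/1290 = 0.23488372.
Var(ȳ) = (1 − 0.23488372)·1800000000/303 = 0.76511628·5.9405941 × 10^6 = 4.5452452 × 10^6.

4.5452 × 10^6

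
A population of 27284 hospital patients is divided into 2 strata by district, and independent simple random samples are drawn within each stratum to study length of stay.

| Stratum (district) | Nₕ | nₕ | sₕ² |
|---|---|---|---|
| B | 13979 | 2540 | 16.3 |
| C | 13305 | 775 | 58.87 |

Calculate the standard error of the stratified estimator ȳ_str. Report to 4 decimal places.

Var(ȳ_str) = Σₕ Wₕ²(1 − fₕ)sₕ²/nₕ with Wₕ = Nₕ/N, N = 27284.
B: Wₕ = 0.51235156; term = 0.51235156²·(1 − 0.18170112)·16.3/2540 = 0.0013784848.
C: Wₕ = 0.48764844; term = 0.48764844²·(1 − 0.05824878)·58.87/775 = 0.017011484.
Sum = 0.018389969.
SE = √(0.018389969) = 0.1356.

0.1356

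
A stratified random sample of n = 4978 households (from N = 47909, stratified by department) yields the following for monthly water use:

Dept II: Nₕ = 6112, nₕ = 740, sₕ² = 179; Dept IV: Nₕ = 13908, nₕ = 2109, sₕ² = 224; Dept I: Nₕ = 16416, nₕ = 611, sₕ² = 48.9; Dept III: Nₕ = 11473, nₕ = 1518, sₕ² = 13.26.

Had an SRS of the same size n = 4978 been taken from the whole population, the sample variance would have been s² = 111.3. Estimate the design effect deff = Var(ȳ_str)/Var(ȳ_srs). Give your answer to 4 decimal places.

1.0250

Var(ȳ_str) = Σ Wₕ²(1−fₕ)sₕ²/nₕ with Wₕ = Nₕ/47909:
  Dept II: (6112/47909)²·(1−740/6112)·179/740 = 0.0034602418
  Dept IV: (13908/47909)²·(1−2109/13908)·224/2109 = 0.0075935894
  Dept I: (16416/47909)²·(1−611/16416)·48.9/611 = 0.0090468061
  Dept III: (11473/47909)²·(1−1518/11473)·13.26/1518 = 4.3466613 × 10^-4
  → Var(ȳ_str) = 0.020535303.
Var(ȳ_srs) = (1 − 4978/47909)·111.3/4978 = 0.020035223.
deff = 0.020535303 / 0.020035223 = 1.0250.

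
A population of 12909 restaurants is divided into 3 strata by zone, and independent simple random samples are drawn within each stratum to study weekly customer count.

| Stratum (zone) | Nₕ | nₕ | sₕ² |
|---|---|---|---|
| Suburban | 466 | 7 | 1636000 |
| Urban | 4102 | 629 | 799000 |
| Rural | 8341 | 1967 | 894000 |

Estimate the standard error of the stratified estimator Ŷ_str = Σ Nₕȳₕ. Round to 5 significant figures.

303730

Var(Ŷ_str) = Σₕ Nₕ²(1 − fₕ)sₕ²/nₕ.
Suburban: 466²·(1 − 7/466)·1636000/7 = 4.9990083 × 10^10.
Urban: 4102²·(1 − 629/4102)·799000/629 = 1.8096583 × 10^10.
Rural: 8341²·(1 − 1967/8341)·894000/1967 = 2.4163695 × 10^10.
Sum = 9.2250361 × 10^10.
SE = √(9.2250361 × 10^10) = 303730.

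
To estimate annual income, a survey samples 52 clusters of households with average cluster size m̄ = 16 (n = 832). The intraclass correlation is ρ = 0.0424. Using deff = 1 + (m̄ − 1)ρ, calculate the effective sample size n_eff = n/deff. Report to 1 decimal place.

508.6

deff = 1 + (16 − 1)·0.0424 = 1 + 0.636 = 1.636.
n_eff = 832 / 1.636 = 508.6.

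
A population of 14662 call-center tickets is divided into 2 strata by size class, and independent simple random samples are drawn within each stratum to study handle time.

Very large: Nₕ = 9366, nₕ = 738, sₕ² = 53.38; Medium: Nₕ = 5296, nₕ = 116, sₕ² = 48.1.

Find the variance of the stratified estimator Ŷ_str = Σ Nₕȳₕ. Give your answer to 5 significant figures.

Var(Ŷ_str) = Σₕ Nₕ²(1 − fₕ)sₕ²/nₕ.
Very large: 9366²·(1 − 738/9366)·53.38/738 = 5.8450267 × 10^6.
Medium: 5296²·(1 − 116/5296)·48.1/116 = 1.1375351 × 10^7.
Sum = 1.7220378 × 10^7.

1.7220 × 10^7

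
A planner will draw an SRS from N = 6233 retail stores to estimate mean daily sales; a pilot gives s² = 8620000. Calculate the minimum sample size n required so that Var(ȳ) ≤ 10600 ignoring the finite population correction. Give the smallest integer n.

Without fpc, n₀ = s²/D = 8620000/10600 = 813.2075.
Rounding up, n = 814.

814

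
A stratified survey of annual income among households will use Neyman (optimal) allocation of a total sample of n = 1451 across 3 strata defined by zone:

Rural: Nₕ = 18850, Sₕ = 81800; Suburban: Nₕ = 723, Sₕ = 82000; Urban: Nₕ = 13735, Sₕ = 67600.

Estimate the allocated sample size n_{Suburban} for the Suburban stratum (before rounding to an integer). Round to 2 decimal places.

34.01

Neyman allocation: nₕ = n·NₕSₕ / Σⱼ NⱼSⱼ.
Σ NⱼSⱼ = 18850·81800 + 723·82000 + 13735·67600 = 2.529702 × 10^9.
n_{Suburban} = 1451·723·82000 / (2.529702 × 10^9) = 34.01.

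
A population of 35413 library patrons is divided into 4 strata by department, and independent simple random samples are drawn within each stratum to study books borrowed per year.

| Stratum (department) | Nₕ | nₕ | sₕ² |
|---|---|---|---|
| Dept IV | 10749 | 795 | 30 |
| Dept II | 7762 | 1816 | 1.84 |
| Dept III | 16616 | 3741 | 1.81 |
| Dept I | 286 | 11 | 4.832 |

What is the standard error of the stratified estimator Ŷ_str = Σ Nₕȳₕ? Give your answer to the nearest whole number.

2055

Var(Ŷ_str) = Σₕ Nₕ²(1 − fₕ)sₕ²/nₕ.
Dept IV: 10749²·(1 − 795/10749)·30/795 = 4.0375678 × 10^6.
Dept II: 7762²·(1 − 1816/7762)·1.84/1816 = 46762.802.
Dept III: 16616²·(1 − 3741/16616)·1.81/3741 = 103505.78.
Dept I: 286²·(1 − 11/286)·4.832/11 = 34548.8.
Sum = 4.2223852 × 10^6.
SE = √(4.2223852 × 10^6) = 2055.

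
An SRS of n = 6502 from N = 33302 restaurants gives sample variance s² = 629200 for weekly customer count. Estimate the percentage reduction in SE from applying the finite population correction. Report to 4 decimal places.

f = n/N = 6502/33302 = 0.19524353.
SE_no-fpc = √(s²/n) = 9.8371858; SE_fpc = √((1−f)s²/n) = 8.8247643.
Ratio = √(1−f) = 0.89708220. Reduction = 100·(1 − 0.89708220) = 10.2918%.

10.2918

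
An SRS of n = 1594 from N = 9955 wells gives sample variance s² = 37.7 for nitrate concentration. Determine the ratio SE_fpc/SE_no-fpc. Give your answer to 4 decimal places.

0.9164

f = n/N = 1594/9955 = 0.16012054.
SE_no-fpc = √(s²/n) = 0.15378944; SE_fpc = √((1−f)s²/n) = 0.14094024.
Ratio = √(1−f) = 0.91644938.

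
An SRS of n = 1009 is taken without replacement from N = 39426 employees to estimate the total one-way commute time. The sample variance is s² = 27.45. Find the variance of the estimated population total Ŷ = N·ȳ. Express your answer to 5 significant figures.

4.1206 × 10^7

Var(Ŷ) = N²·Var(ȳ) = N²·(1 − n/N)·s²/n.
f = 1009/39426 = 0.02559225; Var(ȳ) = 0.97440775·27.45/1009 = 0.026508913.
Var(Ŷ) = 39426² · 0.026508913 = 4.1205706 × 10^7.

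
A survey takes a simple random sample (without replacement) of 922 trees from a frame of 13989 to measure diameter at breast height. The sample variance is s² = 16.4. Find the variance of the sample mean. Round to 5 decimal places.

Under SRS without replacement, Var(ȳ) = (1 − f)·s²/n with f = n/N = 922/13989 = 0.06590893.
Var(ȳ) = (1 − 0.06590893)·16.4/922 = 0.93409107·0.017787419 = 0.016615069.

0.01662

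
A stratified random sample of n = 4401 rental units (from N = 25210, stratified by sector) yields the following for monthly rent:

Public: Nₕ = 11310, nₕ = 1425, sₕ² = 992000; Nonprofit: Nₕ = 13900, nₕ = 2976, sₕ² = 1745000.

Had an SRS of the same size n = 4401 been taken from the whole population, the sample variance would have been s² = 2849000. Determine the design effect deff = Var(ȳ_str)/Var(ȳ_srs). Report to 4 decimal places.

0.4914

Var(ȳ_str) = Σ Wₕ²(1−fₕ)sₕ²/nₕ with Wₕ = Nₕ/25210:
  Public: (11310/25210)²·(1−1425/11310)·992000/1425 = 122.45891
  Nonprofit: (13900/25210)²·(1−2976/13900)·1745000/2976 = 140.09199
  → Var(ȳ_str) = 262.5509.
Var(ȳ_srs) = (1 − 4401/25210)·2849000/4401 = 534.34216.
deff = 262.5509 / 534.34216 = 0.4914.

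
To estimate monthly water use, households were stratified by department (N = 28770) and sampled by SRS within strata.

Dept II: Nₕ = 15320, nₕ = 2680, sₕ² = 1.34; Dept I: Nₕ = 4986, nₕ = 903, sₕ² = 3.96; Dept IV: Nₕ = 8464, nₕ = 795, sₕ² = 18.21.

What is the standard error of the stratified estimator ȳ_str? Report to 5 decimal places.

Var(ȳ_str) = Σₕ Wₕ²(1 − fₕ)sₕ²/nₕ with Wₕ = Nₕ/N, N = 28770.
Dept II: Wₕ = 0.53249913; term = 0.53249913²·(1 − 0.17493473)·1.34/2680 = 1.1697583 × 10^-4.
Dept I: Wₕ = 0.17330553; term = 0.17330553²·(1 − 0.18110710)·3.96/903 = 1.0785974 × 10^-4.
Dept IV: Wₕ = 0.29419534; term = 0.29419534²·(1 − 0.09392722)·18.21/795 = 0.0017962943.
Sum = 0.0020211299.
SE = √(0.0020211299) = 0.04496.

0.04496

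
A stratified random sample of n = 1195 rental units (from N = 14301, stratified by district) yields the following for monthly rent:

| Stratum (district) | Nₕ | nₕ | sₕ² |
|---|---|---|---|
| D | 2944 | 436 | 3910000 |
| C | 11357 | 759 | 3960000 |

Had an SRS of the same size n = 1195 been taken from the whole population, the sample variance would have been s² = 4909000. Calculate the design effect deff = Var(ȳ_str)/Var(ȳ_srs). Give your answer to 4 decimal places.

0.9016

Var(ȳ_str) = Σ Wₕ²(1−fₕ)sₕ²/nₕ with Wₕ = Nₕ/14301:
  D: (2944/14301)²·(1−436/2944)·3910000/436 = 323.7597
  C: (11357/14301)²·(1−759/11357)·3960000/759 = 3070.4932
  → Var(ȳ_str) = 3394.2529.
Var(ȳ_srs) = (1 − 1195/14301)·4909000/1195 = 3764.6871.
deff = 3394.2529 / 3764.6871 = 0.9016.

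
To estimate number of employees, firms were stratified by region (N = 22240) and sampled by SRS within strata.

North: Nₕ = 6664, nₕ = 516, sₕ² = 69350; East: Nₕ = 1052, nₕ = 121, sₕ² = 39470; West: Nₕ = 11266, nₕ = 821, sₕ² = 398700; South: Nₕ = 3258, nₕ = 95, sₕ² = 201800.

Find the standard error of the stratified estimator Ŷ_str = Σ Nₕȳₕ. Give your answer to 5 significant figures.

Var(Ŷ_str) = Σₕ Nₕ²(1 − fₕ)sₕ²/nₕ.
North: 6664²·(1 − 516/6664)·69350/516 = 5.5063728 × 10^9.
East: 1052²·(1 − 121/1052)·39470/121 = 3.1948258 × 10^8.
West: 11266²·(1 − 821/11266)·398700/821 = 5.7145399 × 10^10.
South: 3258²·(1 − 95/3258)·201800/95 = 2.1890104 × 10^10.
Sum = 8.4861358 × 10^10.
SE = √(8.4861358 × 10^10) = 291310.

291310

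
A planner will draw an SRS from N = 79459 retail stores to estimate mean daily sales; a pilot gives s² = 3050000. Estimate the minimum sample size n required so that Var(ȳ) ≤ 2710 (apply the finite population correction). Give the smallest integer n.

Without fpc, n₀ = s²/D = 3050000/2710 = 1125.4613.
With fpc, (1 − n/N)·s²/n ≤ D requires n ≥ n₀/(1 + n₀/N) = 1125.4613/(1 + 1125.4613/79459) = 1109.7428.
Rounding up, n = 1110.

1110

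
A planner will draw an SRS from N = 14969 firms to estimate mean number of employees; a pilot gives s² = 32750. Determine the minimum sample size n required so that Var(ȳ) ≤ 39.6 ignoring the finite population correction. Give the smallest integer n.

828

Without fpc, n₀ = s²/D = 32750/39.6 = 827.0202.
Rounding up, n = 828.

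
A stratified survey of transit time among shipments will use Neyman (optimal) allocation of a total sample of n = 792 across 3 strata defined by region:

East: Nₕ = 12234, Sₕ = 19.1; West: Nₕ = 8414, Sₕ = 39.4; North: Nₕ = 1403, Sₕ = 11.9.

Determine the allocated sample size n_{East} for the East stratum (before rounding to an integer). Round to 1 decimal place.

318.1

Neyman allocation: nₕ = n·NₕSₕ / Σⱼ NⱼSⱼ.
Σ NⱼSⱼ = 12234·19.1 + 8414·39.4 + 1403·11.9 = 581876.7.
n_{East} = 792·12234·19.1 / 581876.7 = 318.1.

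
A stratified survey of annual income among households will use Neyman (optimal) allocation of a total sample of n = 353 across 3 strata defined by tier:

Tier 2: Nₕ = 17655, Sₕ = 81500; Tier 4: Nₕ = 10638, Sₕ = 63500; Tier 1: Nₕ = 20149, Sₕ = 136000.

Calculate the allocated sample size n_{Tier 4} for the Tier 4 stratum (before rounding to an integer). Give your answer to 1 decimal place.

Neyman allocation: nₕ = n·NₕSₕ / Σⱼ NⱼSⱼ.
Σ NⱼSⱼ = 17655·81500 + 10638·63500 + 20149·136000 = 4.8546595 × 10^9.
n_{Tier 4} = 353·10638·63500 / (4.8546595 × 10^9) = 49.1.

49.1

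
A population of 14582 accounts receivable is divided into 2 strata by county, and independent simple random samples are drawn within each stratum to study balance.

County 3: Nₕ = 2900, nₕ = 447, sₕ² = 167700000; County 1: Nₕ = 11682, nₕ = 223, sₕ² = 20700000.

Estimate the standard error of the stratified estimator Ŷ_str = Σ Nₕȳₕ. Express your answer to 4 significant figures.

Var(Ŷ_str) = Σₕ Nₕ²(1 − fₕ)sₕ²/nₕ.
County 3: 2900²·(1 − 447/2900)·167700000/447 = 2.6688311 × 10^12.
County 1: 11682²·(1 − 223/11682)·20700000/223 = 1.2425944 × 10^13.
Sum = 1.5094775 × 10^13.
SE = √(1.5094775 × 10^13) = 3.885 × 10^6.

3.885 × 10^6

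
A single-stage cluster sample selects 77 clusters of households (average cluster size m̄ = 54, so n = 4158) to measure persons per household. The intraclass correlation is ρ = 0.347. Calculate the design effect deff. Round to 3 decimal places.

deff = 1 + (54 − 1)·0.347 = 1 + 18.391 = 19.391.

19.391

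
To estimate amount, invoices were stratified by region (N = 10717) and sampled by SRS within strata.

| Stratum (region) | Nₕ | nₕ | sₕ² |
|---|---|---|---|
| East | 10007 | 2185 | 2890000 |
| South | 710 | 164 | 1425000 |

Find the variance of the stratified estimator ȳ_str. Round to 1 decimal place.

930.7

Var(ȳ_str) = Σₕ Wₕ²(1 − fₕ)sₕ²/nₕ with Wₕ = Nₕ/N, N = 10717.
East: Wₕ = 0.93375012; term = 0.93375012²·(1 − 0.21834716)·2890000/2185 = 901.40851.
South: Wₕ = 0.06624988; term = 0.06624988²·(1 − 0.23098592)·1425000/164 = 29.327534.
Sum = 930.73604.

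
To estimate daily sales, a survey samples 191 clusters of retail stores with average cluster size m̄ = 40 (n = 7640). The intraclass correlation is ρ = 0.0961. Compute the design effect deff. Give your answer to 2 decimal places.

deff = 1 + (40 − 1)·0.0961 = 1 + 3.7479 = 4.7479.

4.75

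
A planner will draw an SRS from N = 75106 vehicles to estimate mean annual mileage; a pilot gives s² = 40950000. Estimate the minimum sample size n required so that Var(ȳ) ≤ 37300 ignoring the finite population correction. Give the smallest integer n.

1098

Without fpc, n₀ = s²/D = 40950000/37300 = 1097.8552.
Rounding up, n = 1098.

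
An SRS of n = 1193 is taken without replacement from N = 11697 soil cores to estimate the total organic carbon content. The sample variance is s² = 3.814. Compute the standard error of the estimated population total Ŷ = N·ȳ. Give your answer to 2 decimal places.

626.74

Var(Ŷ) = N²·Var(ȳ) = N²·(1 − n/N)·s²/n.
f = 1193/11697 = 0.10199196; Var(ȳ) = 0.89800804·3.814/1193 = 0.0028709159.
Var(Ŷ) = 11697² · 0.0028709159 = 392798.17.
SE(Ŷ) = √(392798.17) = 626.74.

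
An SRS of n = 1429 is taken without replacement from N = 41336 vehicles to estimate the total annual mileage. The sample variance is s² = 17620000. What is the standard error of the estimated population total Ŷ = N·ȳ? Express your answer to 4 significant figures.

4.510 × 10^6

Var(Ŷ) = N²·Var(ȳ) = N²·(1 − n/N)·s²/n.
f = 1429/41336 = 0.03457035; Var(ȳ) = 0.96542965·17620000/1429 = 11904.038.
Var(Ŷ) = 41336² · 11904.038 = 2.0340012 × 10^13.
SE(Ŷ) = √(2.0340012 × 10^13) = 4.510 × 10^6.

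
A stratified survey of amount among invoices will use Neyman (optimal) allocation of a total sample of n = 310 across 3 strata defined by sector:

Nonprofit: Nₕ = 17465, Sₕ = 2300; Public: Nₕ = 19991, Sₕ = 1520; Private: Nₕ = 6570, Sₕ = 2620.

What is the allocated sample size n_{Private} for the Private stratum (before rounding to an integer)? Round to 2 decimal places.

60.80

Neyman allocation: nₕ = n·NₕSₕ / Σⱼ NⱼSⱼ.
Σ NⱼSⱼ = 17465·2300 + 19991·1520 + 6570·2620 = 8.776922 × 10^7.
n_{Private} = 310·6570·2620 / (8.776922 × 10^7) = 60.80.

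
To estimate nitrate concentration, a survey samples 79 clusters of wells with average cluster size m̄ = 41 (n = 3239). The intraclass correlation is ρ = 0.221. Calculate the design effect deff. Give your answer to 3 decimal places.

9.840

deff = 1 + (41 − 1)·0.221 = 1 + 8.84 = 9.84.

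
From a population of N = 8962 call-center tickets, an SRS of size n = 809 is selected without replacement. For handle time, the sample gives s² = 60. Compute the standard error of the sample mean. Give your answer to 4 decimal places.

Under SRS without replacement, Var(ȳ) = (1 − f)·s²/n with f = n/N = 809/8962 = 0.09027003.
Var(ȳ) = (1 − 0.09027003)·60/809 = 0.90972997·0.074165637 = 0.067470702.
SE(ȳ) = √(0.067470702) = 0.2598.

0.2598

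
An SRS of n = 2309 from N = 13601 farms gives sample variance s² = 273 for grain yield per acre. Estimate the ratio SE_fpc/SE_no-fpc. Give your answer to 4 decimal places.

f = n/N = 2309/13601 = 0.16976693.
SE_no-fpc = √(s²/n) = 0.34385026; SE_fpc = √((1−f)s²/n) = 0.31330648.
Ratio = √(1−f) = 0.91117126.

0.9112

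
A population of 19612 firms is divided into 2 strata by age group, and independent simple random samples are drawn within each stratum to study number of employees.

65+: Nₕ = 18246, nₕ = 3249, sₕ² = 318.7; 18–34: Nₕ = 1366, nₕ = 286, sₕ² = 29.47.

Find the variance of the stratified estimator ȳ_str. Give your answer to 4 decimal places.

0.0702

Var(ȳ_str) = Σₕ Wₕ²(1 − fₕ)sₕ²/nₕ with Wₕ = Nₕ/N, N = 19612.
65+: Wₕ = 0.93034877; term = 0.93034877²·(1 − 0.17806643)·318.7/3249 = 0.069784769.
18–34: Wₕ = 0.06965123; term = 0.06965123²·(1 − 0.20937042)·29.47/286 = 3.9522535 × 10^-4.
Sum = 0.070179994.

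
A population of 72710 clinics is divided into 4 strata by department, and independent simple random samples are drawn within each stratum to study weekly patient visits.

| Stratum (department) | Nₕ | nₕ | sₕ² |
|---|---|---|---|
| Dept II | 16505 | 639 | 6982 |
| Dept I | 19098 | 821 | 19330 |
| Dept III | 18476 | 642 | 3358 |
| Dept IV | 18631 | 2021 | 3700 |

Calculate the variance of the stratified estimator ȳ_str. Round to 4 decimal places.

2.5289

Var(ȳ_str) = Σₕ Wₕ²(1 − fₕ)sₕ²/nₕ with Wₕ = Nₕ/N, N = 72710.
Dept II: Wₕ = 0.22699766; term = 0.22699766²·(1 − 0.03871554)·6982/639 = 0.5412198.
Dept I: Wₕ = 0.26265988; term = 0.26265988²·(1 − 0.04298879)·19330/821 = 1.5545089.
Dept III: Wₕ = 0.25410535; term = 0.25410535²·(1 − 0.03474778)·3358/642 = 0.32599737.
Dept IV: Wₕ = 0.25623711; term = 0.25623711²·(1 − 0.10847512)·3700/2021 = 0.10716499.
Sum = 2.5288911.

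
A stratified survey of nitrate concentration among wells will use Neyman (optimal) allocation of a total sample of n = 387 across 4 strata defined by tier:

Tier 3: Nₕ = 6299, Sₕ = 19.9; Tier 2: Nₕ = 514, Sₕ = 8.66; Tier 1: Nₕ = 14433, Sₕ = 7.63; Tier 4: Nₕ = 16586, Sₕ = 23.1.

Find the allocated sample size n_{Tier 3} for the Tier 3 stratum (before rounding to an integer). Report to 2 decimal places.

77.86

Neyman allocation: nₕ = n·NₕSₕ / Σⱼ NⱼSⱼ.
Σ NⱼSⱼ = 6299·19.9 + 514·8.66 + 14433·7.63 + 16586·23.1 = 623061.73.
n_{Tier 3} = 387·6299·19.9 / 623061.73 = 77.86.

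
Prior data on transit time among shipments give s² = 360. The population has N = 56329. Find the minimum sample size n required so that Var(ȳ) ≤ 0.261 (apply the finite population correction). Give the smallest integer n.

Without fpc, n₀ = s²/D = 360/0.261 = 1379.3103.
With fpc, (1 − n/N)·s²/n ≤ D requires n ≥ n₀/(1 + n₀/N) = 1379.3103/(1 + 1379.3103/56329) = 1346.3428.
Rounding up, n = 1347.

1347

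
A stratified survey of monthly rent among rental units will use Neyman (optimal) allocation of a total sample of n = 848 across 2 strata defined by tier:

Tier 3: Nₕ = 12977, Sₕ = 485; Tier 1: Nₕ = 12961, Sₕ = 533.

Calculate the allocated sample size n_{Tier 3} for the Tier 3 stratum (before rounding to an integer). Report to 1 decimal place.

404.3

Neyman allocation: nₕ = n·NₕSₕ / Σⱼ NⱼSⱼ.
Σ NⱼSⱼ = 12977·485 + 12961·533 = 1.3202058 × 10^7.
n_{Tier 3} = 848·12977·485 / (1.3202058 × 10^7) = 404.3.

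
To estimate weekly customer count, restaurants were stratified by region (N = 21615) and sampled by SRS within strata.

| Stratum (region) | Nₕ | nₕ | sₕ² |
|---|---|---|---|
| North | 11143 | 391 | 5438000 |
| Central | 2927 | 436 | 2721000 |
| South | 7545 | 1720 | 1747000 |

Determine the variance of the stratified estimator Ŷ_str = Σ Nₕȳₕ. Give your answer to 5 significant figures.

Var(Ŷ_str) = Σₕ Nₕ²(1 − fₕ)sₕ²/nₕ.
North: 11143²·(1 − 391/11143)·5438000/391 = 1.6663024 × 10^12.
Central: 2927²·(1 − 436/2927)·2721000/436 = 4.550284 × 10^10.
South: 7545²·(1 − 1720/7545)·1747000/1720 = 4.4639532 × 10^10.
Sum = 1.7564448 × 10^12.

1.7564 × 10^12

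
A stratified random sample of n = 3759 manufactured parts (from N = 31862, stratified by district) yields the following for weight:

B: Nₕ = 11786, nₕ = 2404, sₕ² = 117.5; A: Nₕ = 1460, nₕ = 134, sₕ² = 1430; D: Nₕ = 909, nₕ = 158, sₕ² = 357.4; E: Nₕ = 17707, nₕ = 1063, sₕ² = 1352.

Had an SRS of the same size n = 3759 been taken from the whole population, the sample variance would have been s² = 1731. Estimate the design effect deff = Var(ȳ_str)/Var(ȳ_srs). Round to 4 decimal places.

Var(ȳ_str) = Σ Wₕ²(1−fₕ)sₕ²/nₕ with Wₕ = Nₕ/31862:
  B: (11786/31862)²·(1−2404/11786)·117.5/2404 = 0.005323769
  A: (1460/31862)²·(1−134/1460)·1430/134 = 0.020350803
  D: (909/31862)²·(1−158/909)·357.4/158 = 0.0015210911
  E: (17707/31862)²·(1−1063/17707)·1352/1063 = 0.36923261
  → Var(ȳ_str) = 0.39642827.
Var(ȳ_srs) = (1 − 3759/31862)·1731/3759 = 0.40616677.
deff = 0.39642827 / 0.40616677 = 0.9760.

0.9760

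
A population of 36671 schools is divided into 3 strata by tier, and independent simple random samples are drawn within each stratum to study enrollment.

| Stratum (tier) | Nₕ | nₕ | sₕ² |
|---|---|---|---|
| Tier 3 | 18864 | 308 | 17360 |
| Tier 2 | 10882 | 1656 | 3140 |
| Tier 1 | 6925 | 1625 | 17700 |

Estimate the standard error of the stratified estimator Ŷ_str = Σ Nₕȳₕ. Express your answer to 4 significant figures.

Var(Ŷ_str) = Σₕ Nₕ²(1 − fₕ)sₕ²/nₕ.
Tier 3: 18864²·(1 − 308/18864)·17360/308 = 1.9729549 × 10^10.
Tier 2: 10882²·(1 − 1656/10882)·3140/1656 = 1.9036692 × 10^8.
Tier 1: 6925²·(1 − 1625/6925)·17700/1625 = 3.9977492 × 10^8.
Sum = 2.0319691 × 10^10.
SE = √(2.0319691 × 10^10) = 142500.

142500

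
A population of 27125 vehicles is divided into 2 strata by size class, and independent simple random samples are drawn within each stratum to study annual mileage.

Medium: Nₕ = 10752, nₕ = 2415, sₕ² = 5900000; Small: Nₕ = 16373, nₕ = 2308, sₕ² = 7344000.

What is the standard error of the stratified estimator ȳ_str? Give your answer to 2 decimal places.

35.97

Var(ȳ_str) = Σₕ Wₕ²(1 − fₕ)sₕ²/nₕ with Wₕ = Nₕ/N, N = 27125.
Medium: Wₕ = 0.39638710; term = 0.39638710²·(1 − 0.22460938)·5900000/2415 = 297.64215.
Small: Wₕ = 0.60361290; term = 0.60361290²·(1 − 0.14096378)·7344000/2308 = 995.9221.
Sum = 1293.5643.
SE = √(1293.5643) = 35.97.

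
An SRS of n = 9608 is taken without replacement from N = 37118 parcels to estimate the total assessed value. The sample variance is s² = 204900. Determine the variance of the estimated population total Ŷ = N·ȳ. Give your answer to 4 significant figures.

2.178 × 10^10

Var(Ŷ) = N²·Var(ȳ) = N²·(1 − n/N)·s²/n.
f = 9608/37118 = 0.25885015; Var(ȳ) = 0.74114985·204900/9608 = 15.805746.
Var(Ŷ) = 37118² · 15.805746 = 2.1776302 × 10^10.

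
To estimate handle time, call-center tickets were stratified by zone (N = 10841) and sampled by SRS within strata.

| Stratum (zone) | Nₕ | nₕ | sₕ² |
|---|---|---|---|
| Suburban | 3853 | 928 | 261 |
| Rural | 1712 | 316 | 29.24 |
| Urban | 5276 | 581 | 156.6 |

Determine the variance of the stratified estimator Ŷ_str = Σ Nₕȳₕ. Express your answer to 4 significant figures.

Var(Ŷ_str) = Σₕ Nₕ²(1 − fₕ)sₕ²/nₕ.
Suburban: 3853²·(1 − 928/3853)·261/928 = 3.1696945 × 10^6.
Rural: 1712²·(1 − 316/1712)·29.24/316 = 221146.19.
Urban: 5276²·(1 − 581/5276)·156.6/581 = 6.67661 × 10^6.
Sum = 1.0067451 × 10^7.

1.007 × 10^7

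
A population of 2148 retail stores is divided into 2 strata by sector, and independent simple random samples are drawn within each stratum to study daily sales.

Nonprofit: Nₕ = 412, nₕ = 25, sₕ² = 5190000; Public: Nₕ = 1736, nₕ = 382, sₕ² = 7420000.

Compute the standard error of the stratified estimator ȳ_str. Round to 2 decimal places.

130.65

Var(ȳ_str) = Σₕ Wₕ²(1 − fₕ)sₕ²/nₕ with Wₕ = Nₕ/N, N = 2148.
Nonprofit: Wₕ = 0.19180633; term = 0.19180633²·(1 − 0.06067961)·5190000/25 = 7174.0926.
Public: Wₕ = 0.80819367; term = 0.80819367²·(1 − 0.22004608)·7420000/382 = 9895.5599.
Sum = 17069.653.
SE = √(17069.653) = 130.65.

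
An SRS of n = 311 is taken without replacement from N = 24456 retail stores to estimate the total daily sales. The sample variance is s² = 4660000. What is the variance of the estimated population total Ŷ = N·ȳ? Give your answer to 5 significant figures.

8.8479 × 10^12

Var(Ŷ) = N²·Var(ȳ) = N²·(1 − n/N)·s²/n.
f = 311/24456 = 0.01271672; Var(ȳ) = 0.98728328·4660000/311 = 14793.377.
Var(Ŷ) = 24456² · 14793.377 = 8.8478587 × 10^12.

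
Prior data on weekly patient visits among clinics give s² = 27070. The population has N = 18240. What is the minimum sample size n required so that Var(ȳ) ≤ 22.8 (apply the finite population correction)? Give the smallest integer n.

Without fpc, n₀ = s²/D = 27070/22.8 = 1187.2807.
With fpc, (1 − n/N)·s²/n ≤ D requires n ≥ n₀/(1 + n₀/N) = 1187.2807/(1 + 1187.2807/18240) = 1114.7211.
Rounding up, n = 1115.

1115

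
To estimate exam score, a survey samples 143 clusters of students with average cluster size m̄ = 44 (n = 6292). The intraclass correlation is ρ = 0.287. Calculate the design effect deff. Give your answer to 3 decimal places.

13.341

deff = 1 + (44 − 1)·0.287 = 1 + 12.341 = 13.341.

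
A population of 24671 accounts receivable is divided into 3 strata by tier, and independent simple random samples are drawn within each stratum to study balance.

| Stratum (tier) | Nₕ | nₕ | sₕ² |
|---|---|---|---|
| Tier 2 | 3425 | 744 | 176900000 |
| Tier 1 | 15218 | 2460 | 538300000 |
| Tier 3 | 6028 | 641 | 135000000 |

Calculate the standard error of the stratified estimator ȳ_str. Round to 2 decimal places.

Var(ȳ_str) = Σₕ Wₕ²(1 − fₕ)sₕ²/nₕ with Wₕ = Nₕ/N, N = 24671.
Tier 2: Wₕ = 0.13882696; term = 0.13882696²·(1 − 0.21722628)·176900000/744 = 3587.0612.
Tier 1: Wₕ = 0.61683758; term = 0.61683758²·(1 − 0.16165068)·538300000/2460 = 69800.084.
Tier 3: Wₕ = 0.24433545; term = 0.24433545²·(1 − 0.10633709)·135000000/641 = 11236.277.
Sum = 84623.422.
SE = √(84623.422) = 290.90.

290.90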